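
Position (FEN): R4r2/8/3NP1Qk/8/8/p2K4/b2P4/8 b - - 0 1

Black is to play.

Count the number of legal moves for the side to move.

Black to move; king on h6.
In check: yes, from the white queen on g6.
Legal moves: Kxg6.
Count: 1.

1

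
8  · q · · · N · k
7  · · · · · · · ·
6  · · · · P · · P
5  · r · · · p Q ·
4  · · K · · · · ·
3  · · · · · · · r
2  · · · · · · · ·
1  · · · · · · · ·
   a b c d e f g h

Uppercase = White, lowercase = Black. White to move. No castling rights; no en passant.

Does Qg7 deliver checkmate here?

yes

After Qg7: black king on h8; in check: yes, from the white queen on g7.
King squares — g7: attacked by Ph6; h7: attacked by Qg7; g8: attacked by Qg7.
Black has no legal moves → checkmate.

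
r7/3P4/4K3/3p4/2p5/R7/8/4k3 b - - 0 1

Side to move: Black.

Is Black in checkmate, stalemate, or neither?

Black to move; black king on e1.
In check: no.
Legal moves for Black include: Rh8, Rg8, Rf8, Re8+, Rd8, Rc8, Rb8, Ra7, Ra6+, Ra5, Ra4, Rxa3, Kf2, Ke2, Kd2, Kf1, Kd1, d4, ... (list truncated; more exist).
Black has legal moves and is not in check → neither.

neither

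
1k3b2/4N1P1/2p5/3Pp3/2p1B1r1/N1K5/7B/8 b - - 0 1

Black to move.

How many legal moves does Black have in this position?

Black to move; king on b8.
In check: no.
Legal moves: Bxg7, Bxe7, Ka8, Kc7, Kb7, Ka7, Rxg7, Rg6, Rg5, Rh4, Rf4, Rxe4, Rg3+, Rg2, Rg1, cxd5, c5.
Count: 17.

17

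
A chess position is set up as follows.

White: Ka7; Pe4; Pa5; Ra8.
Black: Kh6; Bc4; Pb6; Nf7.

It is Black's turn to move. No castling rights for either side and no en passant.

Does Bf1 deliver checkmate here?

no

After Bf1: white king on a7; in check: no.
White is not in check, so this cannot be checkmate.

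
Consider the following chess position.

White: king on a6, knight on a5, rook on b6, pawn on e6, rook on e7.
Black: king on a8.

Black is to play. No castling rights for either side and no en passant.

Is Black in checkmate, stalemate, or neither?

Black to move; black king on a8.
In check: no.
King squares — a7: attacked by Ka6; b7: attacked by Na5; b8: attacked by Rb6.
Legal moves for Black: none.
Not in check and no legal moves → stalemate.

stalemate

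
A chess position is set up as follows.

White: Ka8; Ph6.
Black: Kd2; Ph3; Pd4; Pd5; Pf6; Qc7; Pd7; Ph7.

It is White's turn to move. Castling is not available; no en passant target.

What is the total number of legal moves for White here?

White to move; king on a8.
In check: no.
Legal moves: none.
Count: 0.

0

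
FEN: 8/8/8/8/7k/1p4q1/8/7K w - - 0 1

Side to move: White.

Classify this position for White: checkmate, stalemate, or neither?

stalemate

White to move; white king on h1.
In check: no.
King squares — g1: attacked by Qg3; g2: attacked by Qg3; h2: attacked by Qg3.
Legal moves for White: none.
Not in check and no legal moves → stalemate.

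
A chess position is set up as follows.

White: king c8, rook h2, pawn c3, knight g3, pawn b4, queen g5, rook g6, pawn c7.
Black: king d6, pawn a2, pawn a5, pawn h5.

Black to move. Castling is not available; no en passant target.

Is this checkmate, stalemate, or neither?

checkmate

Black to move; black king on d6.
In check: yes, from the white rook on g6.
King squares — c5: attacked by Pb4; d5: attacked by Qg5; e5: attacked by Qg5; c6: attacked by Rg6; e6: attacked by Rg6; c7: attacked by Kc8; d7: attacked by Kc8; e7: attacked by Qg5.
Legal moves for Black: none.
In check with no legal moves → checkmate.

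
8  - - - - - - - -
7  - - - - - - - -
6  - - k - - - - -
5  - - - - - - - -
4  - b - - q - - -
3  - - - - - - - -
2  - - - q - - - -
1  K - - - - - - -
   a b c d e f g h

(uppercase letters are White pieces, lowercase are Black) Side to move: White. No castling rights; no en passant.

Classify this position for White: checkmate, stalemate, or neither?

White to move; white king on a1.
In check: no.
King squares — b1: attacked by Qe4; a2: attacked by Qd2; b2: attacked by Qd2.
Legal moves for White: none.
Not in check and no legal moves → stalemate.

stalemate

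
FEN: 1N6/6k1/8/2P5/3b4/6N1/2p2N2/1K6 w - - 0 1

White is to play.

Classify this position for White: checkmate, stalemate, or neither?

White to move; white king on b1.
In check: yes, from the black pawn on c2.
Legal moves for White: Kxc2, Ka2, Kc1.
White is in check but has 3 legal moves → neither.

neither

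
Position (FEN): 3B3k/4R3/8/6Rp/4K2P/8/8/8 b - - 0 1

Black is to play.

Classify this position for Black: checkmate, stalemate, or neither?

Black to move; black king on h8.
In check: no.
King squares — g7: attacked by Rg5; h7: attacked by Re7; g8: attacked by Rg5.
Legal moves for Black: none.
Not in check and no legal moves → stalemate.

stalemate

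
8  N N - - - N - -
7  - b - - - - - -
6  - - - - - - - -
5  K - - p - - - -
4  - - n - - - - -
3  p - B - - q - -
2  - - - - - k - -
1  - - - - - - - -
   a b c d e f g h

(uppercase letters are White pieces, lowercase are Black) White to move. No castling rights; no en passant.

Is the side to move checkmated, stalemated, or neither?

White to move; white king on a5.
In check: yes, from the black knight on c4.
Legal moves for White: Kb5, Kb4, Ka4.
White is in check but has 3 legal moves → neither.

neither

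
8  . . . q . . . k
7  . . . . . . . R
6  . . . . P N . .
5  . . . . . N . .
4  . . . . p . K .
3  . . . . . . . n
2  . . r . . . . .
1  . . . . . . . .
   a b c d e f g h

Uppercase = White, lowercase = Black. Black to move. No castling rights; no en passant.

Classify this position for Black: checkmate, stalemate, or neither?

checkmate

Black to move; black king on h8.
In check: yes, from the white rook on h7.
King squares — g7: attacked by Nf5; h7: attacked by Nf6; g8: attacked by Nf6.
Legal moves for Black: none.
In check with no legal moves → checkmate.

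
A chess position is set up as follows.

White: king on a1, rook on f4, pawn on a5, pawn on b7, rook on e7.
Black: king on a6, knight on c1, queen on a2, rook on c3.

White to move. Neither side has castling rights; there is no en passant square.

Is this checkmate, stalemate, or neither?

checkmate

White to move; white king on a1.
In check: yes, from the black queen on a2.
King squares — b1: attacked by Qa2; a2: attacked by Nc1; b2: attacked by Qa2.
Legal moves for White: none.
In check with no legal moves → checkmate.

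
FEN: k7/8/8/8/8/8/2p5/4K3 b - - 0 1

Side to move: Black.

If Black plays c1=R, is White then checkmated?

no

After c1=R: white king on e1; in check: yes, from the black rook on c1.
White has 3 legal replies: Kf2, Ke2, Kd2.
In check but a legal move exists → not checkmate.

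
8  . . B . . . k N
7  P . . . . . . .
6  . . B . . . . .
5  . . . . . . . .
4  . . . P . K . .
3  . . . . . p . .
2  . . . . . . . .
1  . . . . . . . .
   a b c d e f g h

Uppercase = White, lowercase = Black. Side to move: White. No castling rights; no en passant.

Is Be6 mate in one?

After Be6: black king on g8; in check: yes, from the white bishop on e6.
Black has 4 legal replies: Kxh8, Kf8, Kh7, Kg7.
In check but a legal move exists → not checkmate.

no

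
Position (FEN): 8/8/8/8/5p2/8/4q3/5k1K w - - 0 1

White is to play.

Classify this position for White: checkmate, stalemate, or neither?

stalemate

White to move; white king on h1.
In check: no.
King squares — g1: attacked by Kf1; g2: attacked by Kf1; h2: attacked by Qe2.
Legal moves for White: none.
Not in check and no legal moves → stalemate.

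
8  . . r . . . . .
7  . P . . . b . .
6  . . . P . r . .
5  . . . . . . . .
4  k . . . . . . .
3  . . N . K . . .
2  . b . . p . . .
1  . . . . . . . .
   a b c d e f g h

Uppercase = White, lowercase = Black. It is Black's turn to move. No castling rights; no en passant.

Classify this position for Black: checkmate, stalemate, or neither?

neither

Black to move; black king on a4.
In check: yes, from the white knight on c3.
King squares — a3: available; b3: available; b4: available; a5: available; b5: attacked by Nc3.
Legal moves for Black: Ka5, Kb4, Kb3, Ka3, Rxc3+, Bxc3.
Black is in check but has 6 legal moves → neither.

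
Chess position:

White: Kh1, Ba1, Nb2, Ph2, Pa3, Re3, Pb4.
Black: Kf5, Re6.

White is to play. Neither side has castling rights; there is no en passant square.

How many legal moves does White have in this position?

21

White to move; king on h1.
In check: no.
Legal moves: Rxe6, Re5+, Re4, Rh3, Rg3, Rf3+, Rd3, Rc3, Rb3, Re2, Re1, Nc4, Na4, Nd3, Nd1, Kg2, Kg1, b5, a4, h3, h4.
Count: 21.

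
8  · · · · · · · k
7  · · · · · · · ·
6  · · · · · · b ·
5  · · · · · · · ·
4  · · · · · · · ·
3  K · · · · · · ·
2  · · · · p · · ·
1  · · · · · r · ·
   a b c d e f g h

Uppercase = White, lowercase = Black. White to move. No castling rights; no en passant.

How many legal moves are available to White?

5

White to move; king on a3.
In check: no.
Legal moves: Kb4, Ka4, Kb3, Kb2, Ka2.
Count: 5.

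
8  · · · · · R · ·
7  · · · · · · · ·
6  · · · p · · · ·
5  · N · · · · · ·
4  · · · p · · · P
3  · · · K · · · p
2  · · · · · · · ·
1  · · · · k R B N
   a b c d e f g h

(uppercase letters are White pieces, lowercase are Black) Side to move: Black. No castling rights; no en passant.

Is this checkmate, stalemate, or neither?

Black to move; black king on e1.
In check: yes, from the white rook on f1.
King squares — d1: attacked by Rf1; f1: attacked by Rf8; d2: attacked by Kd3; e2: attacked by Kd3; f2: attacked by Rf1.
Legal moves for Black: none.
In check with no legal moves → checkmate.

checkmate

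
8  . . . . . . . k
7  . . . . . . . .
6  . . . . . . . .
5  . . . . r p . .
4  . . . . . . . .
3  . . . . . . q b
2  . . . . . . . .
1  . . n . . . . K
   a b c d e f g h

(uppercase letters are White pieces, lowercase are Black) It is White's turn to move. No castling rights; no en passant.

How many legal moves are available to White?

0

White to move; king on h1.
In check: no.
Legal moves: none.
Count: 0.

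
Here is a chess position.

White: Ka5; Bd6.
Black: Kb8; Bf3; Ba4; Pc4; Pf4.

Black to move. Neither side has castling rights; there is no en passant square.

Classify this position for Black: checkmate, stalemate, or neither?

Black to move; black king on b8.
In check: yes, from the white bishop on d6.
King squares — a7: available; b7: available; c7: attacked by Bd6; a8: available; c8: available.
Legal moves for Black: Kc8, Ka8, Kb7, Ka7.
Black is in check but has 4 legal moves → neither.

neither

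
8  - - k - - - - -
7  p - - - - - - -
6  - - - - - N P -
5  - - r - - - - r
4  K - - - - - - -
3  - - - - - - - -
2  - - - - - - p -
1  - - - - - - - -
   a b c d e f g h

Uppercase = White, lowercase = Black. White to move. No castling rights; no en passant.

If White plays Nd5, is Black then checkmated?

no

After Nd5: black king on c8; in check: no.
Black is not in check, so this cannot be checkmate.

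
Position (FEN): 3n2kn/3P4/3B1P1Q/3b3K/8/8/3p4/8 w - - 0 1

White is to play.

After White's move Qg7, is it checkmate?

After Qg7: black king on g8; in check: yes, from the white queen on g7.
King squares — f7: attacked by Qg7; g7: attacked by Pf6; h7: attacked by Qg7; f8: attacked by Bd6; h8: own knight.
Black has no legal moves → checkmate.

yes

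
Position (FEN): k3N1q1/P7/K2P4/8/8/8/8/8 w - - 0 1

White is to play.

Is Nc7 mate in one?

After Nc7: black king on a8; in check: yes, from the white knight on c7.
King squares — a7: attacked by Ka6; b7: attacked by Ka6; b8: attacked by Pa7.
Black has no legal moves → checkmate.

yes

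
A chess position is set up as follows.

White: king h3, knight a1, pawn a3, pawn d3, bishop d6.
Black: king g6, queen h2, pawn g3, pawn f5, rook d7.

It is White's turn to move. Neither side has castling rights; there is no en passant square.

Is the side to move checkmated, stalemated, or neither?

White to move; white king on h3.
In check: yes, from the black queen on h2.
King squares — g2: attacked by Qh2; h2: attacked by Pg3; g3: attacked by Qh2; g4: attacked by Pf5; h4: attacked by Qh2.
Legal moves for White: none.
In check with no legal moves → checkmate.

checkmate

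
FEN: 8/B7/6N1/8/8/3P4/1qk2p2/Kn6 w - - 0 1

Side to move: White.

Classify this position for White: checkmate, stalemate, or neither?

White to move; white king on a1.
In check: yes, from the black queen on b2.
King squares — b1: attacked by Qb2; a2: attacked by Qb2; b2: attacked by Kc2.
Legal moves for White: none.
In check with no legal moves → checkmate.

checkmate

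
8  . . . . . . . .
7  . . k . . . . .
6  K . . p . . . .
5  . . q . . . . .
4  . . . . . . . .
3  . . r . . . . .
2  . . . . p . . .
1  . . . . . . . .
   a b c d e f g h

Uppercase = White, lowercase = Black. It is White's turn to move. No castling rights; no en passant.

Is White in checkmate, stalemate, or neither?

stalemate

White to move; white king on a6.
In check: no.
King squares — a5: attacked by Qc5; b5: attacked by Qc5; b6: attacked by Qc5; a7: attacked by Qc5; b7: attacked by Kc7.
Legal moves for White: none.
Not in check and no legal moves → stalemate.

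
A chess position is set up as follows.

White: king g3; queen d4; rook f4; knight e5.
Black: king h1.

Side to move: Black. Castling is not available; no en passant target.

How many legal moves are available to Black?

Black to move; king on h1.
In check: no.
Legal moves: none.
Count: 0.

0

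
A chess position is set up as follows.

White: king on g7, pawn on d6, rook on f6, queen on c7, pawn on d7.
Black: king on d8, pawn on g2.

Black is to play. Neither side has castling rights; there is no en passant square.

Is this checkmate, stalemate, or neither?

checkmate

Black to move; black king on d8.
In check: yes, from the white queen on c7.
King squares — c7: attacked by Pd6; d7: attacked by Qc7; e7: attacked by Pd6; c8: attacked by Qc7; e8: attacked by Pd7.
Legal moves for Black: none.
In check with no legal moves → checkmate.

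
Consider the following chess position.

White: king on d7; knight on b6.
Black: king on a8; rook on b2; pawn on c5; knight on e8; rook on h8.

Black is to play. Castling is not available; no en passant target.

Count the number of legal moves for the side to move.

4

Black to move; king on a8.
In check: yes, from the white knight on b6.
Legal moves: Kb8, Kb7, Ka7, Rxb6.
Count: 4.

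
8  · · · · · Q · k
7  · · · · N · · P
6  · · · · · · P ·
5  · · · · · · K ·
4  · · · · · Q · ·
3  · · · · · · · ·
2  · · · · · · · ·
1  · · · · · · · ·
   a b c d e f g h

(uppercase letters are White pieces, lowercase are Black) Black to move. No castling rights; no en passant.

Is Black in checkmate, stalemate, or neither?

checkmate

Black to move; black king on h8.
In check: yes, from the white queen on f8.
King squares — g7: attacked by Qf8; h7: attacked by Pg6; g8: attacked by Ne7.
Legal moves for Black: none.
In check with no legal moves → checkmate.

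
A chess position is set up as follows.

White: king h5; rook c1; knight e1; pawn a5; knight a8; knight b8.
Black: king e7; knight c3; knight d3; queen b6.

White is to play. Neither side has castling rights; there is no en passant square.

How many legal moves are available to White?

White to move; king on h5.
In check: no.
Legal moves: Nd7, Nc6+, Na6, Nc7, Nxb6, Kg5, Kh4, Kg4, Nf3, Nxd3, Ng2, Nc2, Rxc3, Rc2, Rd1, Rb1, Ra1, axb6, a6.
Count: 19.

19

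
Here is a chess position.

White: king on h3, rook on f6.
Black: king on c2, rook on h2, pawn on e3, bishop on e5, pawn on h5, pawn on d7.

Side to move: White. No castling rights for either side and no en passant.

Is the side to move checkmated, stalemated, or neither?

White to move; white king on h3.
In check: yes, from the black rook on h2.
King squares — g2: attacked by Rh2; h2: attacked by Be5; g3: attacked by Be5; g4: attacked by Ph5; h4: attacked by Rh2.
Legal moves for White: none.
In check with no legal moves → checkmate.

checkmate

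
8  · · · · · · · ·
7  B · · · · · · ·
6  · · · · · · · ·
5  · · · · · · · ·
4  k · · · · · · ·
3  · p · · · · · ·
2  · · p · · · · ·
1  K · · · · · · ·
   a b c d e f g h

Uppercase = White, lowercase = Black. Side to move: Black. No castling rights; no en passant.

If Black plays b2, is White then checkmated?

no

After b2: white king on a1; in check: yes, from the black pawn on b2.
White has 2 legal replies: Kxb2, Ka2.
In check but a legal move exists → not checkmate.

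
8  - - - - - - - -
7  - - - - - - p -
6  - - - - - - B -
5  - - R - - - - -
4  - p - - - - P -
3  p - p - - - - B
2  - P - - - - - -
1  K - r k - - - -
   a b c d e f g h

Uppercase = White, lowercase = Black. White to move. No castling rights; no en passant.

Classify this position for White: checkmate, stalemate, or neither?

neither

White to move; white king on a1.
In check: yes, from the black rook on c1.
Legal moves for White: Ka2, Bb1.
White is in check but has 2 legal moves → neither.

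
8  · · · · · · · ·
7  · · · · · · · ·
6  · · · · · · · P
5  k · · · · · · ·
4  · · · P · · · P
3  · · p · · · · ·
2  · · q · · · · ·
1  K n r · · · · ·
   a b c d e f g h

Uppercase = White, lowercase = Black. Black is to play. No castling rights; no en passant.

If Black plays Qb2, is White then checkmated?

yes

After Qb2: white king on a1; in check: yes, from the black queen on b2.
King squares — b1: attacked by Rc1; a2: attacked by Qb2; b2: attacked by Pc3.
White has no legal moves → checkmate.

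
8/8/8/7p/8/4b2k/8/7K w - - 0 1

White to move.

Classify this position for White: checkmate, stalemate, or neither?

White to move; white king on h1.
In check: no.
King squares — g1: attacked by Be3; g2: attacked by Kh3; h2: attacked by Kh3.
Legal moves for White: none.
Not in check and no legal moves → stalemate.

stalemate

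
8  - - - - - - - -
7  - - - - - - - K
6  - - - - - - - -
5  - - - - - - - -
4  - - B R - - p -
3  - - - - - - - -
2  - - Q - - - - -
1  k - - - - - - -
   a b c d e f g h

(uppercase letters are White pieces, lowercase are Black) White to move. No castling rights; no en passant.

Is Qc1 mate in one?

yes

After Qc1: black king on a1; in check: yes, from the white queen on c1.
King squares — b1: attacked by Qc1; a2: attacked by Bc4; b2: attacked by Qc1.
Black has no legal moves → checkmate.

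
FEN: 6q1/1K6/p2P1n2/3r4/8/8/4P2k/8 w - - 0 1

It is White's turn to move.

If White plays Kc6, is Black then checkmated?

After Kc6: black king on h2; in check: no.
Black is not in check, so this cannot be checkmate.

no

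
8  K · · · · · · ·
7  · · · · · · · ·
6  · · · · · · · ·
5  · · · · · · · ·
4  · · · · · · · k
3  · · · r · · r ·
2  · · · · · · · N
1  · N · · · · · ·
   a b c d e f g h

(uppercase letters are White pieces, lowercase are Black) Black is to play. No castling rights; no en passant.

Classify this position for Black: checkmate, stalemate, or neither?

Black to move; black king on h4.
In check: no.
Legal moves for Black include: Kh5, Kg5, Kh3, Rg8+, Rg7, Rg6, Rg5, Rg4, Rh3, Rgf3, Rge3, Rg2, Rg1, Rd8+, Rd7, Rd6, Rd5, Rd4, ... (list truncated; more exist).
Black has legal moves and is not in check → neither.

neither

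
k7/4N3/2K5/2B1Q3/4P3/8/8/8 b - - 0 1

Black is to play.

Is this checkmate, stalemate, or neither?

stalemate

Black to move; black king on a8.
In check: no.
King squares — a7: attacked by Bc5; b7: attacked by Kc6; b8: attacked by Qe5.
Legal moves for Black: none.
Not in check and no legal moves → stalemate.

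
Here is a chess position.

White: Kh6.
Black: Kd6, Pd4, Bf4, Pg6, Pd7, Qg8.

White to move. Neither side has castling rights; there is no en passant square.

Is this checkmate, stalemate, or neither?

checkmate

White to move; white king on h6.
In check: yes, from the black bishop on f4.
King squares — g5: attacked by Bf4; h5: attacked by Pg6; g6: attacked by Qg8; g7: attacked by Qg8; h7: attacked by Qg8.
Legal moves for White: none.
In check with no legal moves → checkmate.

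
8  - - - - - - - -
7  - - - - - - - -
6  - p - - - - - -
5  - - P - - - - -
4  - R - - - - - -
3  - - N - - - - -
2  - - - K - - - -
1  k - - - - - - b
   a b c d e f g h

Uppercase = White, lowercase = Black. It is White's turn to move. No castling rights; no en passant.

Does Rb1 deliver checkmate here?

After Rb1: black king on a1; in check: yes, from the white rook on b1.
King squares — b1: attacked by Nc3; a2: attacked by Nc3; b2: attacked by Rb1.
Black has no legal moves → checkmate.

yes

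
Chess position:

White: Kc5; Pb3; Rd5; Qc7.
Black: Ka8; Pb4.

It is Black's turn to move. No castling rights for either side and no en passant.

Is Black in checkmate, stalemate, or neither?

Black to move; black king on a8.
In check: no.
King squares — a7: attacked by Qc7; b7: attacked by Qc7; b8: attacked by Qc7.
Legal moves for Black: none.
Not in check and no legal moves → stalemate.

stalemate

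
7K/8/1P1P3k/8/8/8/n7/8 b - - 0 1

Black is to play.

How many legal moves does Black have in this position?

Black to move; king on h6.
In check: no.
Legal moves: Kg6, Kh5, Kg5, Nb4, Nc3, Nc1.
Count: 6.

6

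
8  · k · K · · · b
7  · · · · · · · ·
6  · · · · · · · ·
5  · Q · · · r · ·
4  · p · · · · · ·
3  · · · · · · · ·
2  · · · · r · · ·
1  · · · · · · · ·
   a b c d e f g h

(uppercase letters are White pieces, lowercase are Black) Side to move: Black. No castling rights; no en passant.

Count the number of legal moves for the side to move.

3

Black to move; king on b8.
In check: yes, from the white queen on b5.
Legal moves: Ka8, Ka7, Rxb5.
Count: 3.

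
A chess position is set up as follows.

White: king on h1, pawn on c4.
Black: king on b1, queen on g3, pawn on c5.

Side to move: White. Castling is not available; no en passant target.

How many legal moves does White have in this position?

0

White to move; king on h1.
In check: no.
Legal moves: none.
Count: 0.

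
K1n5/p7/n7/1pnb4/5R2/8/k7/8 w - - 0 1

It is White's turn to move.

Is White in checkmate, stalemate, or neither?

White to move; white king on a8.
In check: yes, from the black bishop on d5.
King squares — a7: attacked by Nc8; b7: attacked by Nc5; b8: attacked by Na6.
Legal moves for White: none.
In check with no legal moves → checkmate.

checkmate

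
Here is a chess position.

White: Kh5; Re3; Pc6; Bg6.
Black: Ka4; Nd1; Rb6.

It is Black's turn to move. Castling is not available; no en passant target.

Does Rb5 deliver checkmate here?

no

After Rb5: white king on h5; in check: yes, from the black rook on b5.
White has 5 legal replies: Kh6, Kh4, Kg4, Bf5, Re5.
In check but a legal move exists → not checkmate.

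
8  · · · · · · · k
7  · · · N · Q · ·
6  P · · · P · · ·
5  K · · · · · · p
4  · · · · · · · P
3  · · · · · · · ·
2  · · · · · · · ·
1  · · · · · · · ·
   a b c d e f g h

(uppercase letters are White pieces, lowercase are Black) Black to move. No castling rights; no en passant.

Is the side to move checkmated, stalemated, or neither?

Black to move; black king on h8.
In check: no.
King squares — g7: attacked by Qf7; h7: attacked by Qf7; g8: attacked by Qf7.
Legal moves for Black: none.
Not in check and no legal moves → stalemate.

stalemate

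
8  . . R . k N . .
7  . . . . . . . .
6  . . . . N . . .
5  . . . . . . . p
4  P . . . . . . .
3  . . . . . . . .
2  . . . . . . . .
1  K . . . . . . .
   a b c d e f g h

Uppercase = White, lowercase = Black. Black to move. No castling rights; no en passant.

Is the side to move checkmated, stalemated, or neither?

Black to move; black king on e8.
In check: yes, from the white rook on c8.
King squares — d7: attacked by Nf8; e7: available; f7: available; d8: attacked by Ne6; f8: attacked by Ne6.
Legal moves for Black: Kf7, Ke7.
Black is in check but has 2 legal moves → neither.

neither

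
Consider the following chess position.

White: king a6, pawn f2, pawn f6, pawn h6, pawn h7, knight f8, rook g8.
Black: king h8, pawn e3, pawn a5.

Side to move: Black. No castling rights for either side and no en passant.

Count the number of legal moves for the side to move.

0

Black to move; king on h8.
In check: yes, from the white rook on g8.
Legal moves: none.
Count: 0.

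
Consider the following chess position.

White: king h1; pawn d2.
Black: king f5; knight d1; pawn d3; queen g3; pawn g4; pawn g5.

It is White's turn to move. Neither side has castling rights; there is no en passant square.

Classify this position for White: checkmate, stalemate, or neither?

White to move; white king on h1.
In check: no.
King squares — g1: attacked by Qg3; g2: attacked by Qg3; h2: attacked by Qg3.
Legal moves for White: none.
Not in check and no legal moves → stalemate.

stalemate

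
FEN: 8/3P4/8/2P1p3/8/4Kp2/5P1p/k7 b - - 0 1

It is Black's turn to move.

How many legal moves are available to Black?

8

Black to move; king on a1.
In check: no.
Legal moves: Kb2, Ka2, Kb1, e4, h1=Q, h1=R, h1=B, h1=N.
Count: 8.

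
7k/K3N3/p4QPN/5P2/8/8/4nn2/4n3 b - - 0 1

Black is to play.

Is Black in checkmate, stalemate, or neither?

Black to move; black king on h8.
In check: yes, from the white queen on f6.
King squares — g7: attacked by Qf6; h7: attacked by Pg6; g8: attacked by Nh6.
Legal moves for Black: none.
In check with no legal moves → checkmate.

checkmate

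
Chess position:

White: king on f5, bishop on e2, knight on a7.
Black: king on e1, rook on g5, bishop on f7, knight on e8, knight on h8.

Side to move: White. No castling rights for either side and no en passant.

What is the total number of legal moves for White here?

3

White to move; king on f5.
In check: yes, from the black rook on g5.
Legal moves: Kxg5, Kf4, Ke4.
Count: 3.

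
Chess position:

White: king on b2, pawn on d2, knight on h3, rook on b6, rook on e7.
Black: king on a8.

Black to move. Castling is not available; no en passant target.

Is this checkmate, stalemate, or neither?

Black to move; black king on a8.
In check: no.
King squares — a7: attacked by Re7; b7: attacked by Rb6; b8: attacked by Rb6.
Legal moves for Black: none.
Not in check and no legal moves → stalemate.

stalemate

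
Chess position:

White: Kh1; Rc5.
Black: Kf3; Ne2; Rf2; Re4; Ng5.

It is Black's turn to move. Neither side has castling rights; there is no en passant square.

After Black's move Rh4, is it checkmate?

yes

After Rh4: white king on h1; in check: yes, from the black rook on h4.
King squares — g1: attacked by Ne2; g2: attacked by Rf2; h2: attacked by Rf2.
White has no legal moves → checkmate.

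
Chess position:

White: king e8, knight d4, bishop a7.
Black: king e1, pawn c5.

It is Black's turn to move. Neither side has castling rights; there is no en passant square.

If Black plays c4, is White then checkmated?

After c4: white king on e8; in check: no.
White is not in check, so this cannot be checkmate.

no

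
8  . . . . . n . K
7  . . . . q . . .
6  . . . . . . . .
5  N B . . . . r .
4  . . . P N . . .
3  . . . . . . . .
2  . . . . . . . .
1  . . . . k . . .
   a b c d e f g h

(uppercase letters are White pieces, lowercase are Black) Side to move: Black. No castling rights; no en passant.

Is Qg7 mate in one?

After Qg7: white king on h8; in check: yes, from the black queen on g7.
King squares — g7: attacked by Rg5; h7: attacked by Qg7; g8: attacked by Qg7.
White has no legal moves → checkmate.

yes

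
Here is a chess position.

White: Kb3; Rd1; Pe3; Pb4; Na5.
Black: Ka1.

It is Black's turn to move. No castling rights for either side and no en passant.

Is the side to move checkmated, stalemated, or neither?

Black to move; black king on a1.
In check: yes, from the white rook on d1.
King squares — b1: attacked by Rd1; a2: attacked by Kb3; b2: attacked by Kb3.
Legal moves for Black: none.
In check with no legal moves → checkmate.

checkmate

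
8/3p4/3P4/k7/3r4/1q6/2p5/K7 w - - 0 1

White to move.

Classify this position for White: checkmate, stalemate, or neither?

White to move; white king on a1.
In check: no.
King squares — b1: attacked by Pc2; a2: attacked by Qb3; b2: attacked by Qb3.
Legal moves for White: none.
Not in check and no legal moves → stalemate.

stalemate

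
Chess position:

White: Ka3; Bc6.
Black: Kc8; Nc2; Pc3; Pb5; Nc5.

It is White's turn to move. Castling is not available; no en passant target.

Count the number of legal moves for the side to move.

White to move; king on a3.
In check: yes, from the black knight on c2.
Legal moves: Ka2.
Count: 1.

1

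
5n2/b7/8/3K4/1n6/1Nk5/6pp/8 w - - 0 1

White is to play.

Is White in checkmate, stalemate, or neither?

White to move; white king on d5.
In check: yes, from the black knight on b4.
King squares — c4: attacked by Kc3; d4: attacked by Kc3; e4: available; c5: attacked by Ba7; e5: available; c6: attacked by Nb4; d6: available; e6: attacked by Nf8.
Legal moves for White: Kd6, Ke5, Ke4.
White is in check but has 3 legal moves → neither.

neither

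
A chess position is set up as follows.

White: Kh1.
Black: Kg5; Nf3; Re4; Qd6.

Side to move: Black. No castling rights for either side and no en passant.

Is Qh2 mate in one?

After Qh2: white king on h1; in check: yes, from the black queen on h2.
King squares — g1: attacked by Qh2; g2: attacked by Qh2; h2: attacked by Nf3.
White has no legal moves → checkmate.

yes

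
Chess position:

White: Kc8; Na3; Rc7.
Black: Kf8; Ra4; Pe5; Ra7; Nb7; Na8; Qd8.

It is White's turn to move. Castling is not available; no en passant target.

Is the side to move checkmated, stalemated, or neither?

White to move; white king on c8.
In check: yes, from the black queen on d8.
King squares — b7: attacked by Ra7; c7: own rook; d7: attacked by Qd8; b8: attacked by Qd8; d8: attacked by Nb7.
Legal moves for White: none.
In check with no legal moves → checkmate.

checkmate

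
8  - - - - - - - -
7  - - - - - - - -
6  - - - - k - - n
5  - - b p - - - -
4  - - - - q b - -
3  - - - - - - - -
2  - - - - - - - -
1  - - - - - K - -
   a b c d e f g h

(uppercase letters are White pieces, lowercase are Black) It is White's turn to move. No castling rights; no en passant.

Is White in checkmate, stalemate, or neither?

stalemate

White to move; white king on f1.
In check: no.
King squares — e1: attacked by Qe4; g1: attacked by Bc5; e2: attacked by Qe4; f2: attacked by Bc5; g2: attacked by Qe4.
Legal moves for White: none.
Not in check and no legal moves → stalemate.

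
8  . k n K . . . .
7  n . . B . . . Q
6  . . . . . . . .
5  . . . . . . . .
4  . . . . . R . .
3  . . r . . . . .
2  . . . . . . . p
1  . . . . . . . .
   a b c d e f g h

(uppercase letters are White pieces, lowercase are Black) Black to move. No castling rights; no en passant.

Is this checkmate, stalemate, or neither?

neither

Black to move; black king on b8.
In check: no.
Legal moves for Black include: Ne7, Nd6, Nb6, Ka8, Kb7, Nc6+, Nb5, Rc7, Rc6, Rc5, Rc4, Rh3, Rg3, Rf3, Re3, Rd3, Rb3, Ra3, ... (list truncated; more exist).
Black has legal moves and is not in check → neither.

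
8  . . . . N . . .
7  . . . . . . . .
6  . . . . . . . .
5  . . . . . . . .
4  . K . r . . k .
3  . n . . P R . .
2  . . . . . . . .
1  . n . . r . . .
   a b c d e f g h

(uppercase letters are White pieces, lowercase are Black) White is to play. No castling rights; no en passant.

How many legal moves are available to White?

3

White to move; king on b4.
In check: yes, from the black rook on d4.
Legal moves: Kb5, Kxb3, exd4.
Count: 3.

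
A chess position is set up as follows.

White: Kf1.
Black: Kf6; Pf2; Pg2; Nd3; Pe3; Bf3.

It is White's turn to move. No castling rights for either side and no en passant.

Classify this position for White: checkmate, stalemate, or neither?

checkmate

White to move; white king on f1.
In check: yes, from the black pawn on g2.
King squares — e1: attacked by Pf2; g1: attacked by Pf2; e2: attacked by Bf3; f2: attacked by Nd3; g2: attacked by Bf3.
Legal moves for White: none.
In check with no legal moves → checkmate.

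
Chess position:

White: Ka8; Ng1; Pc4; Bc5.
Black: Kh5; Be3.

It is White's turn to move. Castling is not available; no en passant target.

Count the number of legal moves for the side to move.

15

White to move; king on a8.
In check: no.
Legal moves: Kb8, Kb7, Ka7, Bf8, Be7, Ba7, Bd6, Bb6, Bd4, Bb4, Bxe3, Ba3, Nh3, Nf3, Ne2.
Count: 15.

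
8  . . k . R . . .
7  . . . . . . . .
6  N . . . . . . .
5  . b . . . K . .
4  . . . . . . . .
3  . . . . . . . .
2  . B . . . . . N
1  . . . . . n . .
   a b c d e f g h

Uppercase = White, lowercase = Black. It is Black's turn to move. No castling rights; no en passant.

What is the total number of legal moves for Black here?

3

Black to move; king on c8.
In check: yes, from the white rook on e8.
Legal moves: Kd7, Kb7, Bxe8.
Count: 3.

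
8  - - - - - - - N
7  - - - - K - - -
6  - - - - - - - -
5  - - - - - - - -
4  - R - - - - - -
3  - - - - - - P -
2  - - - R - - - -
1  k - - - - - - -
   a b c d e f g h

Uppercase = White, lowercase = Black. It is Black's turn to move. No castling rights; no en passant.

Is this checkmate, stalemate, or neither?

stalemate

Black to move; black king on a1.
In check: no.
King squares — b1: attacked by Rb4; a2: attacked by Rd2; b2: attacked by Rd2.
Legal moves for Black: none.
Not in check and no legal moves → stalemate.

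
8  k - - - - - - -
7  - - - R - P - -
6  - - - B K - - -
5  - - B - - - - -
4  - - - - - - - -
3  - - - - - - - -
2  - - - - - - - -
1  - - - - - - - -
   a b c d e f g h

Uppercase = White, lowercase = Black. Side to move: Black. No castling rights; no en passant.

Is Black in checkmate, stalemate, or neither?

stalemate

Black to move; black king on a8.
In check: no.
King squares — a7: attacked by Bc5; b7: attacked by Rd7; b8: attacked by Bd6.
Legal moves for Black: none.
Not in check and no legal moves → stalemate.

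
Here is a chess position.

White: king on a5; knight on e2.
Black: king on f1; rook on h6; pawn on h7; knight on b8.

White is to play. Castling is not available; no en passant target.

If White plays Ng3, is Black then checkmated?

no

After Ng3: black king on f1; in check: yes, from the white knight on g3.
Black has 4 legal replies: Kg2, Kf2, Kg1, Ke1.
In check but a legal move exists → not checkmate.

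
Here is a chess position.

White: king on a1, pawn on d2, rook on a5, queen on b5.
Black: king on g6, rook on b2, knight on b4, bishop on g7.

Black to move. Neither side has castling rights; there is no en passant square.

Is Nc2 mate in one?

After Nc2: white king on a1; in check: yes, from the black knight on c2.
King squares — b1: attacked by Rb2; a2: attacked by Rb2; b2: attacked by Bg7.
White has no legal moves → checkmate.

yes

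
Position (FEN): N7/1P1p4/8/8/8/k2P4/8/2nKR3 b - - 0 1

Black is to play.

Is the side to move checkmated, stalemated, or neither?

Black to move; black king on a3.
In check: no.
Legal moves for Black: Kb4, Ka4, Kb3, Kb2, Ka2, Nxd3, Nb3, Ne2, Na2, d6, d5.
Black has 11 legal moves and is not in check → neither.

neither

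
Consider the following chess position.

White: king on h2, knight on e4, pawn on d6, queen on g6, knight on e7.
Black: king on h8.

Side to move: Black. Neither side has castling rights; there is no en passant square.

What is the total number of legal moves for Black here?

Black to move; king on h8.
In check: no.
Legal moves: none.
Count: 0.

0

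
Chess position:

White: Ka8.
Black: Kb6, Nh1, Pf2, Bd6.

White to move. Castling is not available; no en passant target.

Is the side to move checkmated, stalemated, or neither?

stalemate

White to move; white king on a8.
In check: no.
King squares — a7: attacked by Kb6; b7: attacked by Kb6; b8: attacked by Bd6.
Legal moves for White: none.
Not in check and no legal moves → stalemate.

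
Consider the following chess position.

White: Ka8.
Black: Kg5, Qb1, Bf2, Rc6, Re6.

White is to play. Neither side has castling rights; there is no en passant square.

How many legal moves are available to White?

White to move; king on a8.
In check: no.
Legal moves: none.
Count: 0.

0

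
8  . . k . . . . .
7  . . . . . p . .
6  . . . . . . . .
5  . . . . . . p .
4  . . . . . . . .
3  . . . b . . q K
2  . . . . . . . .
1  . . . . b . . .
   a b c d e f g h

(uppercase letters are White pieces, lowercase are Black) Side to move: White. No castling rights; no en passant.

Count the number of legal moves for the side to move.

White to move; king on h3.
In check: yes, from the black queen on g3.
Legal moves: none.
Count: 0.

0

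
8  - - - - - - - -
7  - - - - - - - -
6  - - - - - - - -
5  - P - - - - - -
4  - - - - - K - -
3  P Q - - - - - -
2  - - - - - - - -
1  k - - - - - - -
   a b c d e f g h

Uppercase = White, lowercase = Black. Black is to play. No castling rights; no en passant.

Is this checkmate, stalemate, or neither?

Black to move; black king on a1.
In check: no.
King squares — b1: attacked by Qb3; a2: attacked by Qb3; b2: attacked by Qb3.
Legal moves for Black: none.
Not in check and no legal moves → stalemate.

stalemate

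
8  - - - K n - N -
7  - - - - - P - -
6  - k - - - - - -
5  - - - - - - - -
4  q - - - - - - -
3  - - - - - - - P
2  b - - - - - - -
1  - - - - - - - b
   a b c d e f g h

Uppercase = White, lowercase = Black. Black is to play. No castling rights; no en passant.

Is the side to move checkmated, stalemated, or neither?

Black to move; black king on b6.
In check: no.
Legal moves for Black include: Ng7, Nc7, Nf6, Nd6, Kb7, Ka7, Kc6, Ka6, Kc5, Kb5, Ka5, Qa8+, Qd7+, Qa7, Qc6, Qa6, Qb5, Qa5, ... (list truncated; more exist).
Black has legal moves and is not in check → neither.

neither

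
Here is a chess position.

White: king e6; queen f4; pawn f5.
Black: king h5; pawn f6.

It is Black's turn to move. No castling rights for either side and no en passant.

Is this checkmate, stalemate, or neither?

stalemate

Black to move; black king on h5.
In check: no.
King squares — g4: attacked by Qf4; h4: attacked by Qf4; g5: attacked by Qf4; g6: attacked by Pf5; h6: attacked by Qf4.
Legal moves for Black: none.
Not in check and no legal moves → stalemate.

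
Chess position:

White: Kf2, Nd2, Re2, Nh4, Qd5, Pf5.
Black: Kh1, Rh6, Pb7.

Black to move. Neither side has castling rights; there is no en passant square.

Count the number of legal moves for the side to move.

1

Black to move; king on h1.
In check: yes, from the white queen on d5.
Legal moves: Kh2.
Count: 1.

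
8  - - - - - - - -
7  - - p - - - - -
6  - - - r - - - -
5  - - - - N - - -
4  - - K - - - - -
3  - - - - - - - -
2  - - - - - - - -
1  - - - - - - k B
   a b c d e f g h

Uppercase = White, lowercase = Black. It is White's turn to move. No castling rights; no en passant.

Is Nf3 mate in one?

After Nf3: black king on g1; in check: yes, from the white knight on f3.
Black has 3 legal replies: Kf2, Kxh1, Kf1.
In check but a legal move exists → not checkmate.

no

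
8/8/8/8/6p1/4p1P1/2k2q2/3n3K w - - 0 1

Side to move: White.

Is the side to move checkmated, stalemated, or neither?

stalemate

White to move; white king on h1.
In check: no.
King squares — g1: attacked by Qf2; g2: attacked by Qf2; h2: attacked by Qf2.
Legal moves for White: none.
Not in check and no legal moves → stalemate.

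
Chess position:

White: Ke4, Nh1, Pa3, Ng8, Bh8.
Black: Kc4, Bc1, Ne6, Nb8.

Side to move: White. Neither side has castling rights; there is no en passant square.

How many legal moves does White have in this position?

16

White to move; king on e4.
In check: no.
Legal moves: Bg7, Bf6, Be5, Bd4, Bc3, Bb2, Ba1, Ne7, Nh6, Nf6, Kf5, Ke5, Kf3, Ng3, Nf2, a4.
Count: 16.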